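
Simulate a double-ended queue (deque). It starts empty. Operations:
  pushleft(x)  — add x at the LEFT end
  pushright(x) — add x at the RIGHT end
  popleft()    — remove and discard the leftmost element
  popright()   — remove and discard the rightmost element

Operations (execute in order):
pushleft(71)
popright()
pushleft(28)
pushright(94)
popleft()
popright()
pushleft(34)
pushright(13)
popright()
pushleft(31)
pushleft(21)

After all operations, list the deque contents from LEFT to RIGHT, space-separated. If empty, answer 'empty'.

Answer: 21 31 34

Derivation:
pushleft(71): [71]
popright(): []
pushleft(28): [28]
pushright(94): [28, 94]
popleft(): [94]
popright(): []
pushleft(34): [34]
pushright(13): [34, 13]
popright(): [34]
pushleft(31): [31, 34]
pushleft(21): [21, 31, 34]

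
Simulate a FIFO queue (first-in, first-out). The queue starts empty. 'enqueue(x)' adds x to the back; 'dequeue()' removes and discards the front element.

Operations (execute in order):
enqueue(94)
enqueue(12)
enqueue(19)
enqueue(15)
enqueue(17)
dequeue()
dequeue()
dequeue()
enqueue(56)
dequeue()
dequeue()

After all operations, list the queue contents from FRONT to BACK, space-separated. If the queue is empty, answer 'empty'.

enqueue(94): [94]
enqueue(12): [94, 12]
enqueue(19): [94, 12, 19]
enqueue(15): [94, 12, 19, 15]
enqueue(17): [94, 12, 19, 15, 17]
dequeue(): [12, 19, 15, 17]
dequeue(): [19, 15, 17]
dequeue(): [15, 17]
enqueue(56): [15, 17, 56]
dequeue(): [17, 56]
dequeue(): [56]

Answer: 56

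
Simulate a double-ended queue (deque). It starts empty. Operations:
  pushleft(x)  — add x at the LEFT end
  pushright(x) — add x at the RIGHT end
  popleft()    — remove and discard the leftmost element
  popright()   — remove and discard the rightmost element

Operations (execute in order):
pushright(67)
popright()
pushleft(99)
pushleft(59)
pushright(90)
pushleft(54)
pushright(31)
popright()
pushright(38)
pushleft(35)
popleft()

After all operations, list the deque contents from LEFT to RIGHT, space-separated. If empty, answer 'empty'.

Answer: 54 59 99 90 38

Derivation:
pushright(67): [67]
popright(): []
pushleft(99): [99]
pushleft(59): [59, 99]
pushright(90): [59, 99, 90]
pushleft(54): [54, 59, 99, 90]
pushright(31): [54, 59, 99, 90, 31]
popright(): [54, 59, 99, 90]
pushright(38): [54, 59, 99, 90, 38]
pushleft(35): [35, 54, 59, 99, 90, 38]
popleft(): [54, 59, 99, 90, 38]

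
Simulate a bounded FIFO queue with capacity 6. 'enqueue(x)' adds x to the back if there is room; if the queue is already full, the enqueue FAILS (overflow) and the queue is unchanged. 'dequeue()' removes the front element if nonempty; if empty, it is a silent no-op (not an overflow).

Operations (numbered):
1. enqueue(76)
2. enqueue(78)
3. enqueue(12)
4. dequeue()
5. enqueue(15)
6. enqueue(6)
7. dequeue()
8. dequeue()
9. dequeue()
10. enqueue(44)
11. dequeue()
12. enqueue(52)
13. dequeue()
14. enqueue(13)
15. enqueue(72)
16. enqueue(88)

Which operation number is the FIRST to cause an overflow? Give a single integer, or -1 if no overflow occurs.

Answer: -1

Derivation:
1. enqueue(76): size=1
2. enqueue(78): size=2
3. enqueue(12): size=3
4. dequeue(): size=2
5. enqueue(15): size=3
6. enqueue(6): size=4
7. dequeue(): size=3
8. dequeue(): size=2
9. dequeue(): size=1
10. enqueue(44): size=2
11. dequeue(): size=1
12. enqueue(52): size=2
13. dequeue(): size=1
14. enqueue(13): size=2
15. enqueue(72): size=3
16. enqueue(88): size=4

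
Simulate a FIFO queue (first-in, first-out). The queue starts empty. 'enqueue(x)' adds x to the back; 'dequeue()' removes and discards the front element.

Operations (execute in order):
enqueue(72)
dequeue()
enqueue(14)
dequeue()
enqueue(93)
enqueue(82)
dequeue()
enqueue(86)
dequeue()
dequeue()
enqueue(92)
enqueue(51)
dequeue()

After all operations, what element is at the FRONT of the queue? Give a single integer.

Answer: 51

Derivation:
enqueue(72): queue = [72]
dequeue(): queue = []
enqueue(14): queue = [14]
dequeue(): queue = []
enqueue(93): queue = [93]
enqueue(82): queue = [93, 82]
dequeue(): queue = [82]
enqueue(86): queue = [82, 86]
dequeue(): queue = [86]
dequeue(): queue = []
enqueue(92): queue = [92]
enqueue(51): queue = [92, 51]
dequeue(): queue = [51]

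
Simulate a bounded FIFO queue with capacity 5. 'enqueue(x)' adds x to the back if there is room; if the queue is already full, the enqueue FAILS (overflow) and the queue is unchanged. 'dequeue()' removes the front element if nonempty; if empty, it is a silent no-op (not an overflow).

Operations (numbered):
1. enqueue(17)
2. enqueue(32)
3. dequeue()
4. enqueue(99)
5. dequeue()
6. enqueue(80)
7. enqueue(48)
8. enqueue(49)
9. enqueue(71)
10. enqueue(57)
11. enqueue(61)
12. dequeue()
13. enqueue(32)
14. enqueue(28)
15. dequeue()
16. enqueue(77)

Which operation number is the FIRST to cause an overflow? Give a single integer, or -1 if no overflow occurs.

Answer: 10

Derivation:
1. enqueue(17): size=1
2. enqueue(32): size=2
3. dequeue(): size=1
4. enqueue(99): size=2
5. dequeue(): size=1
6. enqueue(80): size=2
7. enqueue(48): size=3
8. enqueue(49): size=4
9. enqueue(71): size=5
10. enqueue(57): size=5=cap → OVERFLOW (fail)
11. enqueue(61): size=5=cap → OVERFLOW (fail)
12. dequeue(): size=4
13. enqueue(32): size=5
14. enqueue(28): size=5=cap → OVERFLOW (fail)
15. dequeue(): size=4
16. enqueue(77): size=5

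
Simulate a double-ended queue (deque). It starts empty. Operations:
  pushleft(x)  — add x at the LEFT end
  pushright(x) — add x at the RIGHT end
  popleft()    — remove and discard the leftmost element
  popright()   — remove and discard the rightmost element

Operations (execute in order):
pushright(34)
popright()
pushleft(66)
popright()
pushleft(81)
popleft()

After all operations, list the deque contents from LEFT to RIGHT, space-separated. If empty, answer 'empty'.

Answer: empty

Derivation:
pushright(34): [34]
popright(): []
pushleft(66): [66]
popright(): []
pushleft(81): [81]
popleft(): []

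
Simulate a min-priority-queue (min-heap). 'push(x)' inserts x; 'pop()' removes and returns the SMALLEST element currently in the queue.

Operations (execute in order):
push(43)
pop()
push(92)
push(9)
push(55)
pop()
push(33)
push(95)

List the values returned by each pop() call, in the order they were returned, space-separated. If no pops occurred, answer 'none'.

push(43): heap contents = [43]
pop() → 43: heap contents = []
push(92): heap contents = [92]
push(9): heap contents = [9, 92]
push(55): heap contents = [9, 55, 92]
pop() → 9: heap contents = [55, 92]
push(33): heap contents = [33, 55, 92]
push(95): heap contents = [33, 55, 92, 95]

Answer: 43 9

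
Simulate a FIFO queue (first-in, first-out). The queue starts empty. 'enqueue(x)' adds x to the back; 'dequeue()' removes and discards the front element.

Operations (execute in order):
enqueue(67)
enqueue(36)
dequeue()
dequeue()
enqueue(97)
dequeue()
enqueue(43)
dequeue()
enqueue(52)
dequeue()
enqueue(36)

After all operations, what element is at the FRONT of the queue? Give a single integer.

Answer: 36

Derivation:
enqueue(67): queue = [67]
enqueue(36): queue = [67, 36]
dequeue(): queue = [36]
dequeue(): queue = []
enqueue(97): queue = [97]
dequeue(): queue = []
enqueue(43): queue = [43]
dequeue(): queue = []
enqueue(52): queue = [52]
dequeue(): queue = []
enqueue(36): queue = [36]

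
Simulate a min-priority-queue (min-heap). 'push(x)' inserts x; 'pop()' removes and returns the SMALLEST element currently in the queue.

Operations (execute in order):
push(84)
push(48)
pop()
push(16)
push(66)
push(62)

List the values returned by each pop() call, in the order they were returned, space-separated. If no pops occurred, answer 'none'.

Answer: 48

Derivation:
push(84): heap contents = [84]
push(48): heap contents = [48, 84]
pop() → 48: heap contents = [84]
push(16): heap contents = [16, 84]
push(66): heap contents = [16, 66, 84]
push(62): heap contents = [16, 62, 66, 84]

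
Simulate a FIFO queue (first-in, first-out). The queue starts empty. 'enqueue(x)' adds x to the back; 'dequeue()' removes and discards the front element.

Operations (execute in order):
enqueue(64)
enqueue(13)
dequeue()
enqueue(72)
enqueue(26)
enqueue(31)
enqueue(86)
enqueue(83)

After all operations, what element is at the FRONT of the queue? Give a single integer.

Answer: 13

Derivation:
enqueue(64): queue = [64]
enqueue(13): queue = [64, 13]
dequeue(): queue = [13]
enqueue(72): queue = [13, 72]
enqueue(26): queue = [13, 72, 26]
enqueue(31): queue = [13, 72, 26, 31]
enqueue(86): queue = [13, 72, 26, 31, 86]
enqueue(83): queue = [13, 72, 26, 31, 86, 83]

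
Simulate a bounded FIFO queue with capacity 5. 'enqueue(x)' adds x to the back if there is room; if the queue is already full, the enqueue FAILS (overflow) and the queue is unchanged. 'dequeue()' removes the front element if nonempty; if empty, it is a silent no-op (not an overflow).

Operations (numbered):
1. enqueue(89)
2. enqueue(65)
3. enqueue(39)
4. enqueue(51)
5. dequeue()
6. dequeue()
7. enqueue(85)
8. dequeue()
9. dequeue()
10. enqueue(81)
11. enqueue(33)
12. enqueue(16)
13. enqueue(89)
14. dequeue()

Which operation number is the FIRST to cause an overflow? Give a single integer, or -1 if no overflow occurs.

Answer: -1

Derivation:
1. enqueue(89): size=1
2. enqueue(65): size=2
3. enqueue(39): size=3
4. enqueue(51): size=4
5. dequeue(): size=3
6. dequeue(): size=2
7. enqueue(85): size=3
8. dequeue(): size=2
9. dequeue(): size=1
10. enqueue(81): size=2
11. enqueue(33): size=3
12. enqueue(16): size=4
13. enqueue(89): size=5
14. dequeue(): size=4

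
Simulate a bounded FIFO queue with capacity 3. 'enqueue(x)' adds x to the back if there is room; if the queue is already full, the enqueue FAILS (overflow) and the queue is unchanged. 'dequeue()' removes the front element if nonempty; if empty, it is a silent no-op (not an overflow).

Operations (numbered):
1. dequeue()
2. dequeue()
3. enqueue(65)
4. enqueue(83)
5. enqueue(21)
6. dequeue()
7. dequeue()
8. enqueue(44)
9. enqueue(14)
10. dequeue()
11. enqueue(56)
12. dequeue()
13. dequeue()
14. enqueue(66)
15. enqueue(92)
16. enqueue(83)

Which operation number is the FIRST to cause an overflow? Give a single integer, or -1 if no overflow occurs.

1. dequeue(): empty, no-op, size=0
2. dequeue(): empty, no-op, size=0
3. enqueue(65): size=1
4. enqueue(83): size=2
5. enqueue(21): size=3
6. dequeue(): size=2
7. dequeue(): size=1
8. enqueue(44): size=2
9. enqueue(14): size=3
10. dequeue(): size=2
11. enqueue(56): size=3
12. dequeue(): size=2
13. dequeue(): size=1
14. enqueue(66): size=2
15. enqueue(92): size=3
16. enqueue(83): size=3=cap → OVERFLOW (fail)

Answer: 16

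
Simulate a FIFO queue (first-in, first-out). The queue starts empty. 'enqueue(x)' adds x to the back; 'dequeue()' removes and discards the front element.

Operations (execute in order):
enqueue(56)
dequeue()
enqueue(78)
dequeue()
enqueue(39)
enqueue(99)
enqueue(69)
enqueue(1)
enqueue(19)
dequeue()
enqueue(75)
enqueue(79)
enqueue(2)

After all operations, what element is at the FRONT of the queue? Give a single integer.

Answer: 99

Derivation:
enqueue(56): queue = [56]
dequeue(): queue = []
enqueue(78): queue = [78]
dequeue(): queue = []
enqueue(39): queue = [39]
enqueue(99): queue = [39, 99]
enqueue(69): queue = [39, 99, 69]
enqueue(1): queue = [39, 99, 69, 1]
enqueue(19): queue = [39, 99, 69, 1, 19]
dequeue(): queue = [99, 69, 1, 19]
enqueue(75): queue = [99, 69, 1, 19, 75]
enqueue(79): queue = [99, 69, 1, 19, 75, 79]
enqueue(2): queue = [99, 69, 1, 19, 75, 79, 2]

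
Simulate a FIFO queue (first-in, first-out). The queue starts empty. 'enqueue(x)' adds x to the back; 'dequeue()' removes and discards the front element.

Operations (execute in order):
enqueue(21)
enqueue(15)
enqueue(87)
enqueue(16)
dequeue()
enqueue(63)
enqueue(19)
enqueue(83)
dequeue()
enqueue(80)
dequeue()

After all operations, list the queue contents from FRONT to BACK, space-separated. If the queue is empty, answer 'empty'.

enqueue(21): [21]
enqueue(15): [21, 15]
enqueue(87): [21, 15, 87]
enqueue(16): [21, 15, 87, 16]
dequeue(): [15, 87, 16]
enqueue(63): [15, 87, 16, 63]
enqueue(19): [15, 87, 16, 63, 19]
enqueue(83): [15, 87, 16, 63, 19, 83]
dequeue(): [87, 16, 63, 19, 83]
enqueue(80): [87, 16, 63, 19, 83, 80]
dequeue(): [16, 63, 19, 83, 80]

Answer: 16 63 19 83 80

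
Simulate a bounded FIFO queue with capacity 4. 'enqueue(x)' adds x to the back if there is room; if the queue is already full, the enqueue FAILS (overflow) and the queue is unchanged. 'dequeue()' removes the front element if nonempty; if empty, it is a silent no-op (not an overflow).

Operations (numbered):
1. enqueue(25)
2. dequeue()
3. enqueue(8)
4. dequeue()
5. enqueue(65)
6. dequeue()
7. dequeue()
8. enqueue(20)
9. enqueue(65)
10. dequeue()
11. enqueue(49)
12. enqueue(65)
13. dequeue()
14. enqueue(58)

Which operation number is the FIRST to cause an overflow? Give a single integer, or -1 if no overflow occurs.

Answer: -1

Derivation:
1. enqueue(25): size=1
2. dequeue(): size=0
3. enqueue(8): size=1
4. dequeue(): size=0
5. enqueue(65): size=1
6. dequeue(): size=0
7. dequeue(): empty, no-op, size=0
8. enqueue(20): size=1
9. enqueue(65): size=2
10. dequeue(): size=1
11. enqueue(49): size=2
12. enqueue(65): size=3
13. dequeue(): size=2
14. enqueue(58): size=3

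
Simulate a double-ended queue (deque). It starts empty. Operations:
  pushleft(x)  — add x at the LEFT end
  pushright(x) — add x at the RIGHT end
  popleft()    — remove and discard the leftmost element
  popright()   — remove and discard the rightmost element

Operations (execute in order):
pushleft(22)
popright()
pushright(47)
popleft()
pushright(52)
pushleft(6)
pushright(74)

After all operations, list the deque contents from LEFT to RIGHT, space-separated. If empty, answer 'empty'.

Answer: 6 52 74

Derivation:
pushleft(22): [22]
popright(): []
pushright(47): [47]
popleft(): []
pushright(52): [52]
pushleft(6): [6, 52]
pushright(74): [6, 52, 74]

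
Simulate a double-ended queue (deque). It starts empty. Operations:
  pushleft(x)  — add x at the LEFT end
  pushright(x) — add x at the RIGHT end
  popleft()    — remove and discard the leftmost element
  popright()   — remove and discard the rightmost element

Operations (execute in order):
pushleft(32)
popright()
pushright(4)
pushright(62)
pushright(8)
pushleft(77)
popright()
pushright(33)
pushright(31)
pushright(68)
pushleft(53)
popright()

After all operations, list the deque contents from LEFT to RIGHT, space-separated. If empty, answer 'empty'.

pushleft(32): [32]
popright(): []
pushright(4): [4]
pushright(62): [4, 62]
pushright(8): [4, 62, 8]
pushleft(77): [77, 4, 62, 8]
popright(): [77, 4, 62]
pushright(33): [77, 4, 62, 33]
pushright(31): [77, 4, 62, 33, 31]
pushright(68): [77, 4, 62, 33, 31, 68]
pushleft(53): [53, 77, 4, 62, 33, 31, 68]
popright(): [53, 77, 4, 62, 33, 31]

Answer: 53 77 4 62 33 31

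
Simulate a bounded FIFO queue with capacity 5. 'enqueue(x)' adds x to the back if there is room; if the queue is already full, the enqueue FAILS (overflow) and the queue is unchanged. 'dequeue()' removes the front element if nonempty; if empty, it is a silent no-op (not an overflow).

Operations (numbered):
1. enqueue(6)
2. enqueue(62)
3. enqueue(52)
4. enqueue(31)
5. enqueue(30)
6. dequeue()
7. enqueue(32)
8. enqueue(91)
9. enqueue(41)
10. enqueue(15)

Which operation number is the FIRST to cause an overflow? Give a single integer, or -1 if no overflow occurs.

1. enqueue(6): size=1
2. enqueue(62): size=2
3. enqueue(52): size=3
4. enqueue(31): size=4
5. enqueue(30): size=5
6. dequeue(): size=4
7. enqueue(32): size=5
8. enqueue(91): size=5=cap → OVERFLOW (fail)
9. enqueue(41): size=5=cap → OVERFLOW (fail)
10. enqueue(15): size=5=cap → OVERFLOW (fail)

Answer: 8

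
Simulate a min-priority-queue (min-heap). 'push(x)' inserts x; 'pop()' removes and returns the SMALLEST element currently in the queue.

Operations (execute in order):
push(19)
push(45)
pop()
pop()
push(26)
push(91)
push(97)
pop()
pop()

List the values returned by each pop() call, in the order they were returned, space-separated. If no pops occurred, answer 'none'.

Answer: 19 45 26 91

Derivation:
push(19): heap contents = [19]
push(45): heap contents = [19, 45]
pop() → 19: heap contents = [45]
pop() → 45: heap contents = []
push(26): heap contents = [26]
push(91): heap contents = [26, 91]
push(97): heap contents = [26, 91, 97]
pop() → 26: heap contents = [91, 97]
pop() → 91: heap contents = [97]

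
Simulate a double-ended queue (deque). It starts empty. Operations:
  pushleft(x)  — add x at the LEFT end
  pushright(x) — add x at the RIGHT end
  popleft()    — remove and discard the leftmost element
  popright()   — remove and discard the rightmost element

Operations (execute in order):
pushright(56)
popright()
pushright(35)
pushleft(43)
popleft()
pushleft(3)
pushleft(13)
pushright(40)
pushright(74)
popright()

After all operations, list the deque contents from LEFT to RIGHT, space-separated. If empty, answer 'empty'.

pushright(56): [56]
popright(): []
pushright(35): [35]
pushleft(43): [43, 35]
popleft(): [35]
pushleft(3): [3, 35]
pushleft(13): [13, 3, 35]
pushright(40): [13, 3, 35, 40]
pushright(74): [13, 3, 35, 40, 74]
popright(): [13, 3, 35, 40]

Answer: 13 3 35 40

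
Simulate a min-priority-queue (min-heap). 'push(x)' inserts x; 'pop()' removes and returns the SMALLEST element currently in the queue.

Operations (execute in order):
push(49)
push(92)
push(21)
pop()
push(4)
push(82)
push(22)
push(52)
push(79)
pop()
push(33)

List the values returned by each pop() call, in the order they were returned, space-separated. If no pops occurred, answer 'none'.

Answer: 21 4

Derivation:
push(49): heap contents = [49]
push(92): heap contents = [49, 92]
push(21): heap contents = [21, 49, 92]
pop() → 21: heap contents = [49, 92]
push(4): heap contents = [4, 49, 92]
push(82): heap contents = [4, 49, 82, 92]
push(22): heap contents = [4, 22, 49, 82, 92]
push(52): heap contents = [4, 22, 49, 52, 82, 92]
push(79): heap contents = [4, 22, 49, 52, 79, 82, 92]
pop() → 4: heap contents = [22, 49, 52, 79, 82, 92]
push(33): heap contents = [22, 33, 49, 52, 79, 82, 92]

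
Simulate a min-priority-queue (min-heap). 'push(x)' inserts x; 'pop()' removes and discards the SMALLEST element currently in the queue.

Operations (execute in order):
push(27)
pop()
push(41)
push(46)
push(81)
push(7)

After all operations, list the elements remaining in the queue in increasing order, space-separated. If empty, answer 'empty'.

push(27): heap contents = [27]
pop() → 27: heap contents = []
push(41): heap contents = [41]
push(46): heap contents = [41, 46]
push(81): heap contents = [41, 46, 81]
push(7): heap contents = [7, 41, 46, 81]

Answer: 7 41 46 81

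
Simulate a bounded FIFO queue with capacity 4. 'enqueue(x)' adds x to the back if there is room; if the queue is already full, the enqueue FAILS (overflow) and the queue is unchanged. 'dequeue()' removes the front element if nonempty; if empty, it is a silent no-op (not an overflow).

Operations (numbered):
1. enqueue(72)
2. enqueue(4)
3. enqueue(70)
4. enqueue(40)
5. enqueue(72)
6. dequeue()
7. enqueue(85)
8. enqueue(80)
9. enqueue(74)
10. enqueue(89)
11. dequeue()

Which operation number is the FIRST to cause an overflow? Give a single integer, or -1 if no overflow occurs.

1. enqueue(72): size=1
2. enqueue(4): size=2
3. enqueue(70): size=3
4. enqueue(40): size=4
5. enqueue(72): size=4=cap → OVERFLOW (fail)
6. dequeue(): size=3
7. enqueue(85): size=4
8. enqueue(80): size=4=cap → OVERFLOW (fail)
9. enqueue(74): size=4=cap → OVERFLOW (fail)
10. enqueue(89): size=4=cap → OVERFLOW (fail)
11. dequeue(): size=3

Answer: 5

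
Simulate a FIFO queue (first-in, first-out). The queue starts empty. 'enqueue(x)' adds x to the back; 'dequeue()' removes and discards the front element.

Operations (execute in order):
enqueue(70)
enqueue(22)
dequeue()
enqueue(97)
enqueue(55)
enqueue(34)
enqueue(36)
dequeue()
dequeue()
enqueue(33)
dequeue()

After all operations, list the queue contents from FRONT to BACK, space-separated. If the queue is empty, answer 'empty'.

enqueue(70): [70]
enqueue(22): [70, 22]
dequeue(): [22]
enqueue(97): [22, 97]
enqueue(55): [22, 97, 55]
enqueue(34): [22, 97, 55, 34]
enqueue(36): [22, 97, 55, 34, 36]
dequeue(): [97, 55, 34, 36]
dequeue(): [55, 34, 36]
enqueue(33): [55, 34, 36, 33]
dequeue(): [34, 36, 33]

Answer: 34 36 33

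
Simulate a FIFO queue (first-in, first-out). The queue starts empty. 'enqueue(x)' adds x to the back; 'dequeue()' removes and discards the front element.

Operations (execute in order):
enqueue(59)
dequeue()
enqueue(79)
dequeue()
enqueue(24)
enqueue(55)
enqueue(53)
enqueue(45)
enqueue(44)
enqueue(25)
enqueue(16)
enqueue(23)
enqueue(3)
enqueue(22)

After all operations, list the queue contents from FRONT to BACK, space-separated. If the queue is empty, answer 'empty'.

Answer: 24 55 53 45 44 25 16 23 3 22

Derivation:
enqueue(59): [59]
dequeue(): []
enqueue(79): [79]
dequeue(): []
enqueue(24): [24]
enqueue(55): [24, 55]
enqueue(53): [24, 55, 53]
enqueue(45): [24, 55, 53, 45]
enqueue(44): [24, 55, 53, 45, 44]
enqueue(25): [24, 55, 53, 45, 44, 25]
enqueue(16): [24, 55, 53, 45, 44, 25, 16]
enqueue(23): [24, 55, 53, 45, 44, 25, 16, 23]
enqueue(3): [24, 55, 53, 45, 44, 25, 16, 23, 3]
enqueue(22): [24, 55, 53, 45, 44, 25, 16, 23, 3, 22]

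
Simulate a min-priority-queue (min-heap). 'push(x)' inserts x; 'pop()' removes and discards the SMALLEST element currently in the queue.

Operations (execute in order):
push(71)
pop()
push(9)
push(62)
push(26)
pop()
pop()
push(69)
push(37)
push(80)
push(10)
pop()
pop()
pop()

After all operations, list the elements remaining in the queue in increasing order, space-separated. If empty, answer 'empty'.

Answer: 69 80

Derivation:
push(71): heap contents = [71]
pop() → 71: heap contents = []
push(9): heap contents = [9]
push(62): heap contents = [9, 62]
push(26): heap contents = [9, 26, 62]
pop() → 9: heap contents = [26, 62]
pop() → 26: heap contents = [62]
push(69): heap contents = [62, 69]
push(37): heap contents = [37, 62, 69]
push(80): heap contents = [37, 62, 69, 80]
push(10): heap contents = [10, 37, 62, 69, 80]
pop() → 10: heap contents = [37, 62, 69, 80]
pop() → 37: heap contents = [62, 69, 80]
pop() → 62: heap contents = [69, 80]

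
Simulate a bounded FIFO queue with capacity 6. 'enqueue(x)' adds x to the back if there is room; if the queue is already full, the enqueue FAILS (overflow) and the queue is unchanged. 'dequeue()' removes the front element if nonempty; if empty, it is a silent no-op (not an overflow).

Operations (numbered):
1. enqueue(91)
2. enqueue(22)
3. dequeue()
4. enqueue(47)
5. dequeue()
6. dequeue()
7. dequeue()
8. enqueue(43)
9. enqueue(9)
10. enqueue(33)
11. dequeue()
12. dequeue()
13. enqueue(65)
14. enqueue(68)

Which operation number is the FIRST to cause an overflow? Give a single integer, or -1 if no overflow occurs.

Answer: -1

Derivation:
1. enqueue(91): size=1
2. enqueue(22): size=2
3. dequeue(): size=1
4. enqueue(47): size=2
5. dequeue(): size=1
6. dequeue(): size=0
7. dequeue(): empty, no-op, size=0
8. enqueue(43): size=1
9. enqueue(9): size=2
10. enqueue(33): size=3
11. dequeue(): size=2
12. dequeue(): size=1
13. enqueue(65): size=2
14. enqueue(68): size=3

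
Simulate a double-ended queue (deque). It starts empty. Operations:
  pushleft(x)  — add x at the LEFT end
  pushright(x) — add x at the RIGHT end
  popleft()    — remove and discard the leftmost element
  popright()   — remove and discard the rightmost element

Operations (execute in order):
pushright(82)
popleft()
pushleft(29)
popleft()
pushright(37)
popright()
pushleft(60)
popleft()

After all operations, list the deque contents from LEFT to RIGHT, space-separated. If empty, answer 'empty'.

pushright(82): [82]
popleft(): []
pushleft(29): [29]
popleft(): []
pushright(37): [37]
popright(): []
pushleft(60): [60]
popleft(): []

Answer: empty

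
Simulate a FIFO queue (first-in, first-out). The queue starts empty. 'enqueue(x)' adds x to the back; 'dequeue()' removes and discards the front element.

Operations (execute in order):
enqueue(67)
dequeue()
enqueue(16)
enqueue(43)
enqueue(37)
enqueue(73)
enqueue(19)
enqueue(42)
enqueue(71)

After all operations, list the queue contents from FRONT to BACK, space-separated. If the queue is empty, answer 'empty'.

enqueue(67): [67]
dequeue(): []
enqueue(16): [16]
enqueue(43): [16, 43]
enqueue(37): [16, 43, 37]
enqueue(73): [16, 43, 37, 73]
enqueue(19): [16, 43, 37, 73, 19]
enqueue(42): [16, 43, 37, 73, 19, 42]
enqueue(71): [16, 43, 37, 73, 19, 42, 71]

Answer: 16 43 37 73 19 42 71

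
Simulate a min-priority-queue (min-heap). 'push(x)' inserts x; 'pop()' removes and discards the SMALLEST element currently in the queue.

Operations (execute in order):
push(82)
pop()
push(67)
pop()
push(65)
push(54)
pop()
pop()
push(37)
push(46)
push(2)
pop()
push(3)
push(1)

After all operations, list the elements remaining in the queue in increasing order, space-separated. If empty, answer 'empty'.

push(82): heap contents = [82]
pop() → 82: heap contents = []
push(67): heap contents = [67]
pop() → 67: heap contents = []
push(65): heap contents = [65]
push(54): heap contents = [54, 65]
pop() → 54: heap contents = [65]
pop() → 65: heap contents = []
push(37): heap contents = [37]
push(46): heap contents = [37, 46]
push(2): heap contents = [2, 37, 46]
pop() → 2: heap contents = [37, 46]
push(3): heap contents = [3, 37, 46]
push(1): heap contents = [1, 3, 37, 46]

Answer: 1 3 37 46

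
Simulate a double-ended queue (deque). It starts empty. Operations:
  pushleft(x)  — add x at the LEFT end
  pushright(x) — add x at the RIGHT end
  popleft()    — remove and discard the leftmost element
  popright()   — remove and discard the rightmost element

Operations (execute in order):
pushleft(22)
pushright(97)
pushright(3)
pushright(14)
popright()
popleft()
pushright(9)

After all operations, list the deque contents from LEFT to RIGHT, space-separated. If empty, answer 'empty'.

pushleft(22): [22]
pushright(97): [22, 97]
pushright(3): [22, 97, 3]
pushright(14): [22, 97, 3, 14]
popright(): [22, 97, 3]
popleft(): [97, 3]
pushright(9): [97, 3, 9]

Answer: 97 3 9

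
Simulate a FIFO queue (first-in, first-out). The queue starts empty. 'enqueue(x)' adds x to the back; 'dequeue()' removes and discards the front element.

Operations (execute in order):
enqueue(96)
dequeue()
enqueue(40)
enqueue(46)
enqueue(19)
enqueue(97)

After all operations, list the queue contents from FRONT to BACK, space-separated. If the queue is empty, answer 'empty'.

Answer: 40 46 19 97

Derivation:
enqueue(96): [96]
dequeue(): []
enqueue(40): [40]
enqueue(46): [40, 46]
enqueue(19): [40, 46, 19]
enqueue(97): [40, 46, 19, 97]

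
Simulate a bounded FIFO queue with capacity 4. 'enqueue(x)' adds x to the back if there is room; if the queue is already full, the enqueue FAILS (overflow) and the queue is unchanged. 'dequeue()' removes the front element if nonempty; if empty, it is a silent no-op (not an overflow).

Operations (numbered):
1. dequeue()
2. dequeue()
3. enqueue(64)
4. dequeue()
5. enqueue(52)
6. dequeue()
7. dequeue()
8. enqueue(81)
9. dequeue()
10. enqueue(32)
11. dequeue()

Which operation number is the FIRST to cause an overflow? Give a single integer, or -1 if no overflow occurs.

Answer: -1

Derivation:
1. dequeue(): empty, no-op, size=0
2. dequeue(): empty, no-op, size=0
3. enqueue(64): size=1
4. dequeue(): size=0
5. enqueue(52): size=1
6. dequeue(): size=0
7. dequeue(): empty, no-op, size=0
8. enqueue(81): size=1
9. dequeue(): size=0
10. enqueue(32): size=1
11. dequeue(): size=0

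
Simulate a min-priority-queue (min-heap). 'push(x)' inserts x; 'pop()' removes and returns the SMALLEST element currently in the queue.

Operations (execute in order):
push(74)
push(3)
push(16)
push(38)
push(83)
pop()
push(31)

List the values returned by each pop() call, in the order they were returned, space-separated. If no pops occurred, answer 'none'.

push(74): heap contents = [74]
push(3): heap contents = [3, 74]
push(16): heap contents = [3, 16, 74]
push(38): heap contents = [3, 16, 38, 74]
push(83): heap contents = [3, 16, 38, 74, 83]
pop() → 3: heap contents = [16, 38, 74, 83]
push(31): heap contents = [16, 31, 38, 74, 83]

Answer: 3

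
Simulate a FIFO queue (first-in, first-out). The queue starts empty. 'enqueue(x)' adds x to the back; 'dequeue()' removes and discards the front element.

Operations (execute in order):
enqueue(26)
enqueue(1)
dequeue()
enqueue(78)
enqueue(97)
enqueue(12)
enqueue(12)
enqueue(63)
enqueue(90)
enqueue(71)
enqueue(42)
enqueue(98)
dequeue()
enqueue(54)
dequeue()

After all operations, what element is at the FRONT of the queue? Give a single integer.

Answer: 97

Derivation:
enqueue(26): queue = [26]
enqueue(1): queue = [26, 1]
dequeue(): queue = [1]
enqueue(78): queue = [1, 78]
enqueue(97): queue = [1, 78, 97]
enqueue(12): queue = [1, 78, 97, 12]
enqueue(12): queue = [1, 78, 97, 12, 12]
enqueue(63): queue = [1, 78, 97, 12, 12, 63]
enqueue(90): queue = [1, 78, 97, 12, 12, 63, 90]
enqueue(71): queue = [1, 78, 97, 12, 12, 63, 90, 71]
enqueue(42): queue = [1, 78, 97, 12, 12, 63, 90, 71, 42]
enqueue(98): queue = [1, 78, 97, 12, 12, 63, 90, 71, 42, 98]
dequeue(): queue = [78, 97, 12, 12, 63, 90, 71, 42, 98]
enqueue(54): queue = [78, 97, 12, 12, 63, 90, 71, 42, 98, 54]
dequeue(): queue = [97, 12, 12, 63, 90, 71, 42, 98, 54]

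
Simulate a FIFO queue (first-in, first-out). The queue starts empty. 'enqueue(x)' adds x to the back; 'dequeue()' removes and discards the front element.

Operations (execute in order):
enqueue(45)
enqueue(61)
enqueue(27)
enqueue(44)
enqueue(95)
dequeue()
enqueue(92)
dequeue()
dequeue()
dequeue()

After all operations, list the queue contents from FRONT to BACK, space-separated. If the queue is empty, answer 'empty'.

enqueue(45): [45]
enqueue(61): [45, 61]
enqueue(27): [45, 61, 27]
enqueue(44): [45, 61, 27, 44]
enqueue(95): [45, 61, 27, 44, 95]
dequeue(): [61, 27, 44, 95]
enqueue(92): [61, 27, 44, 95, 92]
dequeue(): [27, 44, 95, 92]
dequeue(): [44, 95, 92]
dequeue(): [95, 92]

Answer: 95 92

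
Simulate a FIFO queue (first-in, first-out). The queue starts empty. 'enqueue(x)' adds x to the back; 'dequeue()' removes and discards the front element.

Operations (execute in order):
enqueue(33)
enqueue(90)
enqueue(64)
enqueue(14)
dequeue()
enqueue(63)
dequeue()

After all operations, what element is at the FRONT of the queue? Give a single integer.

enqueue(33): queue = [33]
enqueue(90): queue = [33, 90]
enqueue(64): queue = [33, 90, 64]
enqueue(14): queue = [33, 90, 64, 14]
dequeue(): queue = [90, 64, 14]
enqueue(63): queue = [90, 64, 14, 63]
dequeue(): queue = [64, 14, 63]

Answer: 64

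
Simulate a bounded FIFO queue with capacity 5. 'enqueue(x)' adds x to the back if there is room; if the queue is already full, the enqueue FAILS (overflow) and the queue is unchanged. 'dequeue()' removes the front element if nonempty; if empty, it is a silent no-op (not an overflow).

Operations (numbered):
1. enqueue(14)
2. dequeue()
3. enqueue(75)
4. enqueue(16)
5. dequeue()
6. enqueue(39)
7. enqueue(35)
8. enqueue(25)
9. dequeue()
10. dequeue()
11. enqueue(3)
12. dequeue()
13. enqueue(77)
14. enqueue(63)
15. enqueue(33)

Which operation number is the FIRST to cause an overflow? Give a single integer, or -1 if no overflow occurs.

1. enqueue(14): size=1
2. dequeue(): size=0
3. enqueue(75): size=1
4. enqueue(16): size=2
5. dequeue(): size=1
6. enqueue(39): size=2
7. enqueue(35): size=3
8. enqueue(25): size=4
9. dequeue(): size=3
10. dequeue(): size=2
11. enqueue(3): size=3
12. dequeue(): size=2
13. enqueue(77): size=3
14. enqueue(63): size=4
15. enqueue(33): size=5

Answer: -1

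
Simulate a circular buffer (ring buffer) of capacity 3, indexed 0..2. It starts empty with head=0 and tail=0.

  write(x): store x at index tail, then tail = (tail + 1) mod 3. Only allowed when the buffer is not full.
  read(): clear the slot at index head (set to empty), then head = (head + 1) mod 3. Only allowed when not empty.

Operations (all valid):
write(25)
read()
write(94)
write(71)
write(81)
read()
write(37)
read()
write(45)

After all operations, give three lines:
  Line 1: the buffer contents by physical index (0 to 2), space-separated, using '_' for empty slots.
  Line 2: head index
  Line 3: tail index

Answer: 81 37 45
0
0

Derivation:
write(25): buf=[25 _ _], head=0, tail=1, size=1
read(): buf=[_ _ _], head=1, tail=1, size=0
write(94): buf=[_ 94 _], head=1, tail=2, size=1
write(71): buf=[_ 94 71], head=1, tail=0, size=2
write(81): buf=[81 94 71], head=1, tail=1, size=3
read(): buf=[81 _ 71], head=2, tail=1, size=2
write(37): buf=[81 37 71], head=2, tail=2, size=3
read(): buf=[81 37 _], head=0, tail=2, size=2
write(45): buf=[81 37 45], head=0, tail=0, size=3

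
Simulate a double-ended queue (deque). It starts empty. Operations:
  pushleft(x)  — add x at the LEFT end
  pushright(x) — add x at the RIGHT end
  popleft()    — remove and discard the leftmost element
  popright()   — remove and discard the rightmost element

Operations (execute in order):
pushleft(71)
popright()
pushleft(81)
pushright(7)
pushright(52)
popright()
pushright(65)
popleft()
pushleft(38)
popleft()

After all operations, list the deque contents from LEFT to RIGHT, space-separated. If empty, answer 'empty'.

Answer: 7 65

Derivation:
pushleft(71): [71]
popright(): []
pushleft(81): [81]
pushright(7): [81, 7]
pushright(52): [81, 7, 52]
popright(): [81, 7]
pushright(65): [81, 7, 65]
popleft(): [7, 65]
pushleft(38): [38, 7, 65]
popleft(): [7, 65]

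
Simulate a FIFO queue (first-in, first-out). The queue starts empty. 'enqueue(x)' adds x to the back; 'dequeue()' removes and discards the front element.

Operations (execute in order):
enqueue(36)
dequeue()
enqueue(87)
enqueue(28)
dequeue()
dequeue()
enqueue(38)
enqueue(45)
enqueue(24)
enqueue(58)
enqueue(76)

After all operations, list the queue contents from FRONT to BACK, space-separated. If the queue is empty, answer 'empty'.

enqueue(36): [36]
dequeue(): []
enqueue(87): [87]
enqueue(28): [87, 28]
dequeue(): [28]
dequeue(): []
enqueue(38): [38]
enqueue(45): [38, 45]
enqueue(24): [38, 45, 24]
enqueue(58): [38, 45, 24, 58]
enqueue(76): [38, 45, 24, 58, 76]

Answer: 38 45 24 58 76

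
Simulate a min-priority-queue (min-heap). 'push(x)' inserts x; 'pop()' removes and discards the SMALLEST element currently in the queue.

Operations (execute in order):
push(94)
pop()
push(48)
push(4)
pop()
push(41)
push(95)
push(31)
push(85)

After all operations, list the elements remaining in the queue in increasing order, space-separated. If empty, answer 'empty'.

Answer: 31 41 48 85 95

Derivation:
push(94): heap contents = [94]
pop() → 94: heap contents = []
push(48): heap contents = [48]
push(4): heap contents = [4, 48]
pop() → 4: heap contents = [48]
push(41): heap contents = [41, 48]
push(95): heap contents = [41, 48, 95]
push(31): heap contents = [31, 41, 48, 95]
push(85): heap contents = [31, 41, 48, 85, 95]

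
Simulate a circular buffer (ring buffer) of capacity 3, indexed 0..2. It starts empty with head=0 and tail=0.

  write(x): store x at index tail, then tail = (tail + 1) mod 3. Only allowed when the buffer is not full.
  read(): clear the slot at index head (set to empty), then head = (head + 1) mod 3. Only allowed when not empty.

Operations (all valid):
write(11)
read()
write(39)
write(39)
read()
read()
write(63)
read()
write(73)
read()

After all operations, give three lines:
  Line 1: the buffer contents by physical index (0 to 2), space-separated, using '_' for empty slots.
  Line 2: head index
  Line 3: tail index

write(11): buf=[11 _ _], head=0, tail=1, size=1
read(): buf=[_ _ _], head=1, tail=1, size=0
write(39): buf=[_ 39 _], head=1, tail=2, size=1
write(39): buf=[_ 39 39], head=1, tail=0, size=2
read(): buf=[_ _ 39], head=2, tail=0, size=1
read(): buf=[_ _ _], head=0, tail=0, size=0
write(63): buf=[63 _ _], head=0, tail=1, size=1
read(): buf=[_ _ _], head=1, tail=1, size=0
write(73): buf=[_ 73 _], head=1, tail=2, size=1
read(): buf=[_ _ _], head=2, tail=2, size=0

Answer: _ _ _
2
2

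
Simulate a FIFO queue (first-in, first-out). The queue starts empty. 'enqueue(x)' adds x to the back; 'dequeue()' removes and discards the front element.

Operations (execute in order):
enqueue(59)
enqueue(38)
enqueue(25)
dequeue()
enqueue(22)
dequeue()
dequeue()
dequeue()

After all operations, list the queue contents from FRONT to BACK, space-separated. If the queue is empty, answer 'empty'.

Answer: empty

Derivation:
enqueue(59): [59]
enqueue(38): [59, 38]
enqueue(25): [59, 38, 25]
dequeue(): [38, 25]
enqueue(22): [38, 25, 22]
dequeue(): [25, 22]
dequeue(): [22]
dequeue(): []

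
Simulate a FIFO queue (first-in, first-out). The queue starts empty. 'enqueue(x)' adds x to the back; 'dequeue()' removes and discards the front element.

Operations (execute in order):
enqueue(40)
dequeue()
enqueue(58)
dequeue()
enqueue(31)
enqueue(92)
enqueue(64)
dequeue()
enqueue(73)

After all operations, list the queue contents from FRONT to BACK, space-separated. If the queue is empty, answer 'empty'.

Answer: 92 64 73

Derivation:
enqueue(40): [40]
dequeue(): []
enqueue(58): [58]
dequeue(): []
enqueue(31): [31]
enqueue(92): [31, 92]
enqueue(64): [31, 92, 64]
dequeue(): [92, 64]
enqueue(73): [92, 64, 73]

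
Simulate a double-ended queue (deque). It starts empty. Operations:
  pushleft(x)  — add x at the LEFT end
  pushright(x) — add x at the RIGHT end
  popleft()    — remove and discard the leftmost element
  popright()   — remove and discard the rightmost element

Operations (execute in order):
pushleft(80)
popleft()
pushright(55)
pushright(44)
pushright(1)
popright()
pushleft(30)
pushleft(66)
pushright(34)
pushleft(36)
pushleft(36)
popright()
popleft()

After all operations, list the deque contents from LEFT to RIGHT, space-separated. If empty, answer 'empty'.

Answer: 36 66 30 55 44

Derivation:
pushleft(80): [80]
popleft(): []
pushright(55): [55]
pushright(44): [55, 44]
pushright(1): [55, 44, 1]
popright(): [55, 44]
pushleft(30): [30, 55, 44]
pushleft(66): [66, 30, 55, 44]
pushright(34): [66, 30, 55, 44, 34]
pushleft(36): [36, 66, 30, 55, 44, 34]
pushleft(36): [36, 36, 66, 30, 55, 44, 34]
popright(): [36, 36, 66, 30, 55, 44]
popleft(): [36, 66, 30, 55, 44]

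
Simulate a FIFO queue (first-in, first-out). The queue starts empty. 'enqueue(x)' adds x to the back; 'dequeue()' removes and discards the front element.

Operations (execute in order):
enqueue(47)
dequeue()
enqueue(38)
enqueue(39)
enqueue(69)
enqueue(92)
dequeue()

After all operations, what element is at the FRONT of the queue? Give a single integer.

Answer: 39

Derivation:
enqueue(47): queue = [47]
dequeue(): queue = []
enqueue(38): queue = [38]
enqueue(39): queue = [38, 39]
enqueue(69): queue = [38, 39, 69]
enqueue(92): queue = [38, 39, 69, 92]
dequeue(): queue = [39, 69, 92]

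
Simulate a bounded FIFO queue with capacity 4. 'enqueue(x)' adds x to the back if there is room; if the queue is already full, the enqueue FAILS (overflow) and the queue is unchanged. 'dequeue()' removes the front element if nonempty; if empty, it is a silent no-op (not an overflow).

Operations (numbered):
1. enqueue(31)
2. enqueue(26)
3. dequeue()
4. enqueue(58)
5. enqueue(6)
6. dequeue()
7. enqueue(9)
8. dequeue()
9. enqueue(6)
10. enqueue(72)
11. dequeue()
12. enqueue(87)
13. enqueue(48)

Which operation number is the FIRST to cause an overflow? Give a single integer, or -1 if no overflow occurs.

Answer: 13

Derivation:
1. enqueue(31): size=1
2. enqueue(26): size=2
3. dequeue(): size=1
4. enqueue(58): size=2
5. enqueue(6): size=3
6. dequeue(): size=2
7. enqueue(9): size=3
8. dequeue(): size=2
9. enqueue(6): size=3
10. enqueue(72): size=4
11. dequeue(): size=3
12. enqueue(87): size=4
13. enqueue(48): size=4=cap → OVERFLOW (fail)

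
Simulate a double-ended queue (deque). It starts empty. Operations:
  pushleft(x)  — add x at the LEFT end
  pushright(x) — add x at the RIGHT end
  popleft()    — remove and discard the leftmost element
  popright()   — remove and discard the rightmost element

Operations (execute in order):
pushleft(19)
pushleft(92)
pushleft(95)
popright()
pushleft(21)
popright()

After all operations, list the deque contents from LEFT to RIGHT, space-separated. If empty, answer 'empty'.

pushleft(19): [19]
pushleft(92): [92, 19]
pushleft(95): [95, 92, 19]
popright(): [95, 92]
pushleft(21): [21, 95, 92]
popright(): [21, 95]

Answer: 21 95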